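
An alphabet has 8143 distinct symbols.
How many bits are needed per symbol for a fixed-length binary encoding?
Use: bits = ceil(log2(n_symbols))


log2(8143) = 12.9913
Bracket: 2^12 = 4096 < 8143 <= 2^13 = 8192
So ceil(log2(8143)) = 13

bits = ceil(log2(8143)) = ceil(12.9913) = 13 bits


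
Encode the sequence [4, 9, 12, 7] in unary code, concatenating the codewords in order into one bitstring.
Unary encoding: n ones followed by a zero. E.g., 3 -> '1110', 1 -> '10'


Encode each number as n ones followed by a terminating 0:
  4 -> 11110 (5 bits)
  9 -> 1111111110 (10 bits)
  12 -> 1111111111110 (13 bits)
  7 -> 11111110 (8 bits)
Total length = 5 + 10 + 13 + 8 = 36 bits.

Unary([4, 9, 12, 7]) = 111101111111110111111111111011111110 (36 bits)


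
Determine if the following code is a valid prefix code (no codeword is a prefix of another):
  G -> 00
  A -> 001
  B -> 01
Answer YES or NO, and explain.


Checking each pair (does one codeword prefix another?):
  G='00' vs A='001': prefix -- VIOLATION

NO -- this is NOT a valid prefix code. G (00) is a prefix of A (001).


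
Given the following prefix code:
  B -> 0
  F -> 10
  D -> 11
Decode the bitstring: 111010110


Decoding step by step:
Bits 11 -> D
Bits 10 -> F
Bits 10 -> F
Bits 11 -> D
Bits 0 -> B


Decoded message: DFFDB


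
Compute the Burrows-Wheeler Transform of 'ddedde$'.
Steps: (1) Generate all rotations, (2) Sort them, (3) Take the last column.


Rotations (sorted):
  0: $ddedde -> last char: e
  1: dde$dde -> last char: e
  2: ddedde$ -> last char: $
  3: de$dded -> last char: d
  4: dedde$d -> last char: d
  5: e$ddedd -> last char: d
  6: edde$dd -> last char: d


BWT = ee$dddd


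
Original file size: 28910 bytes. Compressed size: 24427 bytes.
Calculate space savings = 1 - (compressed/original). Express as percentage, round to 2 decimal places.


ratio = compressed/original = 24427/28910 = 0.844933
savings = 1 - ratio = 1 - 0.844933 = 0.155067
as a percentage: 0.155067 * 100 = 15.51%

Space savings = 1 - 24427/28910 = 15.51%


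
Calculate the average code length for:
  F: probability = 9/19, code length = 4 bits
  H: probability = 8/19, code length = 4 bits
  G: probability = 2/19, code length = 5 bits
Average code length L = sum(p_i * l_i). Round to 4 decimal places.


Weighted contributions p_i * l_i:
  F: (9/19) * 4 = 36/19
  H: (8/19) * 4 = 32/19
  G: (2/19) * 5 = 10/19
Sum = (36 + 32 + 10)/19 = 78/19

L = 78/19 = 4.1053 bits/symbol


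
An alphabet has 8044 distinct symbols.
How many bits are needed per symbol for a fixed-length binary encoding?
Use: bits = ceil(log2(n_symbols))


log2(8044) = 12.9737
Bracket: 2^12 = 4096 < 8044 <= 2^13 = 8192
So ceil(log2(8044)) = 13

bits = ceil(log2(8044)) = ceil(12.9737) = 13 bits


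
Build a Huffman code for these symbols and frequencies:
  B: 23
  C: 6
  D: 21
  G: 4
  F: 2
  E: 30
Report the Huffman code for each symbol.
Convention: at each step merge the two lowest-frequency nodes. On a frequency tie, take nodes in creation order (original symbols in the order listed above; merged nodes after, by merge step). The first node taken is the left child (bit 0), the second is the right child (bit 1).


Huffman tree construction:
Step 1: Merge F(2) + G(4) = 6
Step 2: Merge C(6) + (F+G)(6) = 12
Step 3: Merge (C+(F+G))(12) + D(21) = 33
Step 4: Merge B(23) + E(30) = 53
Step 5: Merge ((C+(F+G))+D)(33) + (B+E)(53) = 86
Read each symbol's code off the tree from the root (left child = 0, right child = 1).

Codes:
  B: 10 (length 2)
  C: 000 (length 3)
  D: 01 (length 2)
  G: 0011 (length 4)
  F: 0010 (length 4)
  E: 11 (length 2)
Average code length: 190/86 = 2.2093 bits/symbol


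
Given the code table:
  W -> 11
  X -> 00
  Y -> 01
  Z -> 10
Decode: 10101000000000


Decoding:
10 -> Z
10 -> Z
10 -> Z
00 -> X
00 -> X
00 -> X
00 -> X


Result: ZZZXXXX


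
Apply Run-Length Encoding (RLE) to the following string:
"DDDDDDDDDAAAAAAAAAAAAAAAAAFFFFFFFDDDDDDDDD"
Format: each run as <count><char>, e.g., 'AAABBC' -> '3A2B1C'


Scanning runs left to right:
  i=0: run of 'D' x 9 -> '9D'
  i=9: run of 'A' x 17 -> '17A'
  i=26: run of 'F' x 7 -> '7F'
  i=33: run of 'D' x 9 -> '9D'

RLE = 9D17A7F9D


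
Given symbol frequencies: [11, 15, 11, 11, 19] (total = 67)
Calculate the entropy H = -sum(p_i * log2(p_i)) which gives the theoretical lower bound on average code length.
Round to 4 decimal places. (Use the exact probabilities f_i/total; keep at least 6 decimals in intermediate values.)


Per-symbol terms -p_i * log2(p_i) with p_i = f_i/67:
  p = 11/67 = 0.164179: log2(p) = -2.606658, -p*log2(p) = 0.427959
  p = 15/67 = 0.223881: log2(p) = -2.159199, -p*log2(p) = 0.483403
  p = 11/67 = 0.164179: log2(p) = -2.606658, -p*log2(p) = 0.427959
  p = 11/67 = 0.164179: log2(p) = -2.606658, -p*log2(p) = 0.427959
  p = 19/67 = 0.283582: log2(p) = -1.818162, -p*log2(p) = 0.515598
H = 0.427959 + 0.483403 + 0.427959 + 0.427959 + 0.515598 = 2.282878

H = 2.2829 bits/symbol


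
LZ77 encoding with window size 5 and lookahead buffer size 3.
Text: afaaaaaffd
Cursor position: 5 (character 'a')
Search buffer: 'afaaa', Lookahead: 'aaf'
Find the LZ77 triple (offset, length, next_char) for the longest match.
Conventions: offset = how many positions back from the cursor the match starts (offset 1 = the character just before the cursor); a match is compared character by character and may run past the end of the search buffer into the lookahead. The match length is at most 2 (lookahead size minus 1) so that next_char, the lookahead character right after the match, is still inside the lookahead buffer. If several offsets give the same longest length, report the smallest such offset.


Try each offset into the search buffer:
  offset=1 (pos 4, char 'a'): match length 2
  offset=2 (pos 3, char 'a'): match length 2
  offset=3 (pos 2, char 'a'): match length 2
  offset=4 (pos 1, char 'f'): match length 0
  offset=5 (pos 0, char 'a'): match length 1
Longest match has length 2, found at offsets 1, 2, 3; take the smallest, offset 1.
next_char = character at position 5 + 2 = 7 -> 'f'

Best match: offset=1, length=2 (matching 'aa' starting at position 4)
LZ77 triple: (1, 2, 'f')


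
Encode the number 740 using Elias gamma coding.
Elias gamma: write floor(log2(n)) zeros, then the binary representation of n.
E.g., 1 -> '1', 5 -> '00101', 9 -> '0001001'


num_bits = floor(log2(740)) + 1 = 10
leading_zeros = num_bits - 1 = 9
binary(740) = 1011100100

Elias gamma(740) = '000000000' + '1011100100' = 0000000001011100100 (19 bits)


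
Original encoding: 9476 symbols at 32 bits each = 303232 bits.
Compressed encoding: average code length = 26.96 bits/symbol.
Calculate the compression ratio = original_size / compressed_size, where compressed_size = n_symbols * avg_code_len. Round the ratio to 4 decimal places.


original_size = n_symbols * orig_bits = 9476 * 32 = 303232 bits
compressed_size = n_symbols * avg_code_len = 9476 * 26.96 = 255472.96 bits
ratio = original_size / compressed_size = 303232 / 255472.96 = 1.1869

Compression ratio = 1.1869


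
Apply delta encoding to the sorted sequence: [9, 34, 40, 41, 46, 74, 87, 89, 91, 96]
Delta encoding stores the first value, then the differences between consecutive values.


First value: 9
Deltas:
  34 - 9 = 25
  40 - 34 = 6
  41 - 40 = 1
  46 - 41 = 5
  74 - 46 = 28
  87 - 74 = 13
  89 - 87 = 2
  91 - 89 = 2
  96 - 91 = 5


Delta encoded: [9, 25, 6, 1, 5, 28, 13, 2, 2, 5]


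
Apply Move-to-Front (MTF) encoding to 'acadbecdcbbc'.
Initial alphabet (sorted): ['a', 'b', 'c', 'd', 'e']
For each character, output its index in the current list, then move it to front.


MTF encoding:
'a': index 0 in ['a', 'b', 'c', 'd', 'e'] -> ['a', 'b', 'c', 'd', 'e']
'c': index 2 in ['a', 'b', 'c', 'd', 'e'] -> ['c', 'a', 'b', 'd', 'e']
'a': index 1 in ['c', 'a', 'b', 'd', 'e'] -> ['a', 'c', 'b', 'd', 'e']
'd': index 3 in ['a', 'c', 'b', 'd', 'e'] -> ['d', 'a', 'c', 'b', 'e']
'b': index 3 in ['d', 'a', 'c', 'b', 'e'] -> ['b', 'd', 'a', 'c', 'e']
'e': index 4 in ['b', 'd', 'a', 'c', 'e'] -> ['e', 'b', 'd', 'a', 'c']
'c': index 4 in ['e', 'b', 'd', 'a', 'c'] -> ['c', 'e', 'b', 'd', 'a']
'd': index 3 in ['c', 'e', 'b', 'd', 'a'] -> ['d', 'c', 'e', 'b', 'a']
'c': index 1 in ['d', 'c', 'e', 'b', 'a'] -> ['c', 'd', 'e', 'b', 'a']
'b': index 3 in ['c', 'd', 'e', 'b', 'a'] -> ['b', 'c', 'd', 'e', 'a']
'b': index 0 in ['b', 'c', 'd', 'e', 'a'] -> ['b', 'c', 'd', 'e', 'a']
'c': index 1 in ['b', 'c', 'd', 'e', 'a'] -> ['c', 'b', 'd', 'e', 'a']


Output: [0, 2, 1, 3, 3, 4, 4, 3, 1, 3, 0, 1]


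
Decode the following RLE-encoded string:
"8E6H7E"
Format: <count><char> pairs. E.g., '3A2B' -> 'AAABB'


Expanding each <count><char> pair:
  8E -> 'EEEEEEEE'
  6H -> 'HHHHHH'
  7E -> 'EEEEEEE'

Decoded = EEEEEEEEHHHHHHEEEEEEE


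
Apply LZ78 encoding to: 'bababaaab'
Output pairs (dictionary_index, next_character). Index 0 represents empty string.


LZ78 encoding steps:
Dictionary: {0: ''}
Step 1: w='' (idx 0), next='b' -> output (0, 'b'), add 'b' as idx 1
Step 2: w='' (idx 0), next='a' -> output (0, 'a'), add 'a' as idx 2
Step 3: w='b' (idx 1), next='a' -> output (1, 'a'), add 'ba' as idx 3
Step 4: w='ba' (idx 3), next='a' -> output (3, 'a'), add 'baa' as idx 4
Step 5: w='a' (idx 2), next='b' -> output (2, 'b'), add 'ab' as idx 5


Encoded: [(0, 'b'), (0, 'a'), (1, 'a'), (3, 'a'), (2, 'b')]


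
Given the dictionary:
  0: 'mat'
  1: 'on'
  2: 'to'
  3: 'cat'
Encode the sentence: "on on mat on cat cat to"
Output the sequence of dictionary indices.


Look up each word in the dictionary:
  'on' -> 1
  'on' -> 1
  'mat' -> 0
  'on' -> 1
  'cat' -> 3
  'cat' -> 3
  'to' -> 2

Encoded: [1, 1, 0, 1, 3, 3, 2]


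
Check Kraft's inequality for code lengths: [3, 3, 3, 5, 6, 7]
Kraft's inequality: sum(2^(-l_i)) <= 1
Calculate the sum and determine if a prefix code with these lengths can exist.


Sum = 2^(-3) + 2^(-3) + 2^(-3) + 2^(-5) + 2^(-6) + 2^(-7)
    = 0.125 + 0.125 + 0.125 + 0.03125 + 0.015625 + 0.0078125
    = 55/128 = 0.4296875
Since 0.4296875 <= 1, Kraft's inequality IS satisfied.
A prefix code with these lengths CAN exist.

Kraft sum = 0.4296875. Satisfied.


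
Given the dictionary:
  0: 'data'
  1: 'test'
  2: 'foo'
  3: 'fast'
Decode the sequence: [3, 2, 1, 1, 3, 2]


Look up each index in the dictionary:
  3 -> 'fast'
  2 -> 'foo'
  1 -> 'test'
  1 -> 'test'
  3 -> 'fast'
  2 -> 'foo'

Decoded: "fast foo test test fast foo"


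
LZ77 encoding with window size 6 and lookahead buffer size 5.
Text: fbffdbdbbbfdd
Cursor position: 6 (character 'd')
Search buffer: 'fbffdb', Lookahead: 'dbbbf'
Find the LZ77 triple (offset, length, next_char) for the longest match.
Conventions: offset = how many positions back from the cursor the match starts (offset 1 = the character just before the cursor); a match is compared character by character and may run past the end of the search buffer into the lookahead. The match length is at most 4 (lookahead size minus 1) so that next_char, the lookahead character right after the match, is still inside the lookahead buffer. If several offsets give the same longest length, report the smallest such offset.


Try each offset into the search buffer:
  offset=1 (pos 5, char 'b'): match length 0
  offset=2 (pos 4, char 'd'): match length 2
  offset=3 (pos 3, char 'f'): match length 0
  offset=4 (pos 2, char 'f'): match length 0
  offset=5 (pos 1, char 'b'): match length 0
  offset=6 (pos 0, char 'f'): match length 0
Longest match has length 2 at offset 2.
next_char = character at position 6 + 2 = 8 -> 'b'

Best match: offset=2, length=2 (matching 'db' starting at position 4)
LZ77 triple: (2, 2, 'b')


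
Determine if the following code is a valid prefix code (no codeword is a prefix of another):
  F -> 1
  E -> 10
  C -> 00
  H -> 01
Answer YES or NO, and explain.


Checking each pair (does one codeword prefix another?):
  F='1' vs E='10': prefix -- VIOLATION

NO -- this is NOT a valid prefix code. F (1) is a prefix of E (10).


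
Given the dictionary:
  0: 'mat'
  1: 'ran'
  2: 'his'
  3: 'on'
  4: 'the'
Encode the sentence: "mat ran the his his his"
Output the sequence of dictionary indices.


Look up each word in the dictionary:
  'mat' -> 0
  'ran' -> 1
  'the' -> 4
  'his' -> 2
  'his' -> 2
  'his' -> 2

Encoded: [0, 1, 4, 2, 2, 2]


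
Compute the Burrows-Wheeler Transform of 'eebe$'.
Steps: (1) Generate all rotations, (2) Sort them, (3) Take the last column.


Rotations (sorted):
  0: $eebe -> last char: e
  1: be$ee -> last char: e
  2: e$eeb -> last char: b
  3: ebe$e -> last char: e
  4: eebe$ -> last char: $


BWT = eebe$


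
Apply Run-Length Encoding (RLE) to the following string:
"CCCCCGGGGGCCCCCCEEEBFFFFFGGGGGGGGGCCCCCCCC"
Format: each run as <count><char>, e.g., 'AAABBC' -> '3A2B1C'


Scanning runs left to right:
  i=0: run of 'C' x 5 -> '5C'
  i=5: run of 'G' x 5 -> '5G'
  i=10: run of 'C' x 6 -> '6C'
  i=16: run of 'E' x 3 -> '3E'
  i=19: run of 'B' x 1 -> '1B'
  i=20: run of 'F' x 5 -> '5F'
  i=25: run of 'G' x 9 -> '9G'
  i=34: run of 'C' x 8 -> '8C'

RLE = 5C5G6C3E1B5F9G8C


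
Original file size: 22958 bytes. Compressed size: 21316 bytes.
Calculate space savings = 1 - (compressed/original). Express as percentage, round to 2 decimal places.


ratio = compressed/original = 21316/22958 = 0.928478
savings = 1 - ratio = 1 - 0.928478 = 0.071522
as a percentage: 0.071522 * 100 = 7.15%

Space savings = 1 - 21316/22958 = 7.15%


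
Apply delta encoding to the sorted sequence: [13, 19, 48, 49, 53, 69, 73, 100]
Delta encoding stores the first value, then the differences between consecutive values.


First value: 13
Deltas:
  19 - 13 = 6
  48 - 19 = 29
  49 - 48 = 1
  53 - 49 = 4
  69 - 53 = 16
  73 - 69 = 4
  100 - 73 = 27


Delta encoded: [13, 6, 29, 1, 4, 16, 4, 27]


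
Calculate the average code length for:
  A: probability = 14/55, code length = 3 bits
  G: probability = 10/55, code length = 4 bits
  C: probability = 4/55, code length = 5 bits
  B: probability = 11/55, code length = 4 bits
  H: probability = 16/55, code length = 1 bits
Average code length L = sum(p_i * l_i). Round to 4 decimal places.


Weighted contributions p_i * l_i:
  A: (14/55) * 3 = 42/55
  G: (10/55) * 4 = 40/55
  C: (4/55) * 5 = 20/55
  B: (11/55) * 4 = 44/55
  H: (16/55) * 1 = 16/55
Sum = (42 + 40 + 20 + 44 + 16)/55 = 162/55

L = 162/55 = 2.9455 bits/symbol


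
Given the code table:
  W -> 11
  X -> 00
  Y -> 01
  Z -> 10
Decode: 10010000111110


Decoding:
10 -> Z
01 -> Y
00 -> X
00 -> X
11 -> W
11 -> W
10 -> Z


Result: ZYXXWWZ


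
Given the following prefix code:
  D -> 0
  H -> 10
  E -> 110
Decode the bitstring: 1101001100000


Decoding step by step:
Bits 110 -> E
Bits 10 -> H
Bits 0 -> D
Bits 110 -> E
Bits 0 -> D
Bits 0 -> D
Bits 0 -> D
Bits 0 -> D


Decoded message: EHDEDDDD


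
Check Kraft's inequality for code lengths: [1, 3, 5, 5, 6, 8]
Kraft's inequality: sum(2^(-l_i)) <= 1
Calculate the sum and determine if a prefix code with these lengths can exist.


Sum = 2^(-1) + 2^(-3) + 2^(-5) + 2^(-5) + 2^(-6) + 2^(-8)
    = 0.5 + 0.125 + 0.03125 + 0.03125 + 0.015625 + 0.00390625
    = 181/256 = 0.70703125
Since 0.70703125 <= 1, Kraft's inequality IS satisfied.
A prefix code with these lengths CAN exist.

Kraft sum = 0.70703125. Satisfied.


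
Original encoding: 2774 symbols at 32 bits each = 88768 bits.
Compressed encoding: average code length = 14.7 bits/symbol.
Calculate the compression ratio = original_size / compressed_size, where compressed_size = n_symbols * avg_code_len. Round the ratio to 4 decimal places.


original_size = n_symbols * orig_bits = 2774 * 32 = 88768 bits
compressed_size = n_symbols * avg_code_len = 2774 * 14.7 = 40777.8 bits
ratio = original_size / compressed_size = 88768 / 40777.8 = 2.1769

Compression ratio = 2.1769


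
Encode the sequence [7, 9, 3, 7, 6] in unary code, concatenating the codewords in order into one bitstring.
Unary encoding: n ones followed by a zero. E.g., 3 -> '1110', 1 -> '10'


Encode each number as n ones followed by a terminating 0:
  7 -> 11111110 (8 bits)
  9 -> 1111111110 (10 bits)
  3 -> 1110 (4 bits)
  7 -> 11111110 (8 bits)
  6 -> 1111110 (7 bits)
Total length = 8 + 10 + 4 + 8 + 7 = 37 bits.

Unary([7, 9, 3, 7, 6]) = 1111111011111111101110111111101111110 (37 bits)


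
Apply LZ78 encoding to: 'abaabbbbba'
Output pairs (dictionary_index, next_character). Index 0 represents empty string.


LZ78 encoding steps:
Dictionary: {0: ''}
Step 1: w='' (idx 0), next='a' -> output (0, 'a'), add 'a' as idx 1
Step 2: w='' (idx 0), next='b' -> output (0, 'b'), add 'b' as idx 2
Step 3: w='a' (idx 1), next='a' -> output (1, 'a'), add 'aa' as idx 3
Step 4: w='b' (idx 2), next='b' -> output (2, 'b'), add 'bb' as idx 4
Step 5: w='bb' (idx 4), next='b' -> output (4, 'b'), add 'bbb' as idx 5
Step 6: w='a' (idx 1), end of input -> output (1, '')


Encoded: [(0, 'a'), (0, 'b'), (1, 'a'), (2, 'b'), (4, 'b'), (1, '')]


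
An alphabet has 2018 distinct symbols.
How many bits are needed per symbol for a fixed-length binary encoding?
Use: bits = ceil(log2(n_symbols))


log2(2018) = 10.9787
Bracket: 2^10 = 1024 < 2018 <= 2^11 = 2048
So ceil(log2(2018)) = 11

bits = ceil(log2(2018)) = ceil(10.9787) = 11 bits


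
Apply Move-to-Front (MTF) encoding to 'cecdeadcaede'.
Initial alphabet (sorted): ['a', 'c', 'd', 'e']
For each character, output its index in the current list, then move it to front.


MTF encoding:
'c': index 1 in ['a', 'c', 'd', 'e'] -> ['c', 'a', 'd', 'e']
'e': index 3 in ['c', 'a', 'd', 'e'] -> ['e', 'c', 'a', 'd']
'c': index 1 in ['e', 'c', 'a', 'd'] -> ['c', 'e', 'a', 'd']
'd': index 3 in ['c', 'e', 'a', 'd'] -> ['d', 'c', 'e', 'a']
'e': index 2 in ['d', 'c', 'e', 'a'] -> ['e', 'd', 'c', 'a']
'a': index 3 in ['e', 'd', 'c', 'a'] -> ['a', 'e', 'd', 'c']
'd': index 2 in ['a', 'e', 'd', 'c'] -> ['d', 'a', 'e', 'c']
'c': index 3 in ['d', 'a', 'e', 'c'] -> ['c', 'd', 'a', 'e']
'a': index 2 in ['c', 'd', 'a', 'e'] -> ['a', 'c', 'd', 'e']
'e': index 3 in ['a', 'c', 'd', 'e'] -> ['e', 'a', 'c', 'd']
'd': index 3 in ['e', 'a', 'c', 'd'] -> ['d', 'e', 'a', 'c']
'e': index 1 in ['d', 'e', 'a', 'c'] -> ['e', 'd', 'a', 'c']


Output: [1, 3, 1, 3, 2, 3, 2, 3, 2, 3, 3, 1]


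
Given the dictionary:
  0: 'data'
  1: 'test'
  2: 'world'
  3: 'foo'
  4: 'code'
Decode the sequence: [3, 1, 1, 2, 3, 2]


Look up each index in the dictionary:
  3 -> 'foo'
  1 -> 'test'
  1 -> 'test'
  2 -> 'world'
  3 -> 'foo'
  2 -> 'world'

Decoded: "foo test test world foo world"


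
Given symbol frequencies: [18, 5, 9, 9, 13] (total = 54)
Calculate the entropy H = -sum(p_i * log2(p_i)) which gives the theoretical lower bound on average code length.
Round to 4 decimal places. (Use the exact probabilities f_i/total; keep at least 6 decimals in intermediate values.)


Per-symbol terms -p_i * log2(p_i) with p_i = f_i/54:
  p = 18/54 = 0.333333: log2(p) = -1.584963, -p*log2(p) = 0.528321
  p = 5/54 = 0.092593: log2(p) = -3.432959, -p*log2(p) = 0.317867
  p = 9/54 = 0.166667: log2(p) = -2.584963, -p*log2(p) = 0.430827
  p = 9/54 = 0.166667: log2(p) = -2.584963, -p*log2(p) = 0.430827
  p = 13/54 = 0.240741: log2(p) = -2.054448, -p*log2(p) = 0.494589
H = 0.528321 + 0.317867 + 0.430827 + 0.430827 + 0.494589 = 2.202431

H = 2.2024 bits/symbol


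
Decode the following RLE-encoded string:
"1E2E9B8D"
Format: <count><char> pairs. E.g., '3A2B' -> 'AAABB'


Expanding each <count><char> pair:
  1E -> 'E'
  2E -> 'EE'
  9B -> 'BBBBBBBBB'
  8D -> 'DDDDDDDD'

Decoded = EEEBBBBBBBBBDDDDDDDD


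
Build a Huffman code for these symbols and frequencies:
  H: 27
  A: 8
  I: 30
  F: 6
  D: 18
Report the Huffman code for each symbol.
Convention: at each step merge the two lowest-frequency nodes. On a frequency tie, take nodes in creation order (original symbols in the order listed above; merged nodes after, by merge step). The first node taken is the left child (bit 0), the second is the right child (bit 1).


Huffman tree construction:
Step 1: Merge F(6) + A(8) = 14
Step 2: Merge (F+A)(14) + D(18) = 32
Step 3: Merge H(27) + I(30) = 57
Step 4: Merge ((F+A)+D)(32) + (H+I)(57) = 89
Read each symbol's code off the tree from the root (left child = 0, right child = 1).

Codes:
  H: 10 (length 2)
  A: 001 (length 3)
  I: 11 (length 2)
  F: 000 (length 3)
  D: 01 (length 2)
Average code length: 192/89 = 2.1573 bits/symbol


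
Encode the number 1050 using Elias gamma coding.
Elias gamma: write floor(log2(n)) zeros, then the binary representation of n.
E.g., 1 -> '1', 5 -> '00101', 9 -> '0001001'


num_bits = floor(log2(1050)) + 1 = 11
leading_zeros = num_bits - 1 = 10
binary(1050) = 10000011010

Elias gamma(1050) = '0000000000' + '10000011010' = 000000000010000011010 (21 bits)


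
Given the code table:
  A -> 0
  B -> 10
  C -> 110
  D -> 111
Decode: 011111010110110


Decoding:
0 -> A
111 -> D
110 -> C
10 -> B
110 -> C
110 -> C


Result: ADCBCC


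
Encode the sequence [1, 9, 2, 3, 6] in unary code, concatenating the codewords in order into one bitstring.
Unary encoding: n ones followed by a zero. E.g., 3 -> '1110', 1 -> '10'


Encode each number as n ones followed by a terminating 0:
  1 -> 10 (2 bits)
  9 -> 1111111110 (10 bits)
  2 -> 110 (3 bits)
  3 -> 1110 (4 bits)
  6 -> 1111110 (7 bits)
Total length = 2 + 10 + 3 + 4 + 7 = 26 bits.

Unary([1, 9, 2, 3, 6]) = 10111111111011011101111110 (26 bits)


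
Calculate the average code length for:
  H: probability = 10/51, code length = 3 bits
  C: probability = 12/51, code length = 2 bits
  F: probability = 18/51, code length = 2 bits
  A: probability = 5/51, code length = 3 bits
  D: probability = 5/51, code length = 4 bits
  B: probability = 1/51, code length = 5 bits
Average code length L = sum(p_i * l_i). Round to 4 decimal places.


Weighted contributions p_i * l_i:
  H: (10/51) * 3 = 30/51
  C: (12/51) * 2 = 24/51
  F: (18/51) * 2 = 36/51
  A: (5/51) * 3 = 15/51
  D: (5/51) * 4 = 20/51
  B: (1/51) * 5 = 5/51
Sum = (30 + 24 + 36 + 15 + 20 + 5)/51 = 130/51

L = 130/51 = 2.5490 bits/symbol


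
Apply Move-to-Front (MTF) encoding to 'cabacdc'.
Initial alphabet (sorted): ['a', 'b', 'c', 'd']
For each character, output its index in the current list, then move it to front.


MTF encoding:
'c': index 2 in ['a', 'b', 'c', 'd'] -> ['c', 'a', 'b', 'd']
'a': index 1 in ['c', 'a', 'b', 'd'] -> ['a', 'c', 'b', 'd']
'b': index 2 in ['a', 'c', 'b', 'd'] -> ['b', 'a', 'c', 'd']
'a': index 1 in ['b', 'a', 'c', 'd'] -> ['a', 'b', 'c', 'd']
'c': index 2 in ['a', 'b', 'c', 'd'] -> ['c', 'a', 'b', 'd']
'd': index 3 in ['c', 'a', 'b', 'd'] -> ['d', 'c', 'a', 'b']
'c': index 1 in ['d', 'c', 'a', 'b'] -> ['c', 'd', 'a', 'b']


Output: [2, 1, 2, 1, 2, 3, 1]


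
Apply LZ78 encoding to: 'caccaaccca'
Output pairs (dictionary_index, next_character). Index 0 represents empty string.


LZ78 encoding steps:
Dictionary: {0: ''}
Step 1: w='' (idx 0), next='c' -> output (0, 'c'), add 'c' as idx 1
Step 2: w='' (idx 0), next='a' -> output (0, 'a'), add 'a' as idx 2
Step 3: w='c' (idx 1), next='c' -> output (1, 'c'), add 'cc' as idx 3
Step 4: w='a' (idx 2), next='a' -> output (2, 'a'), add 'aa' as idx 4
Step 5: w='cc' (idx 3), next='c' -> output (3, 'c'), add 'ccc' as idx 5
Step 6: w='a' (idx 2), end of input -> output (2, '')


Encoded: [(0, 'c'), (0, 'a'), (1, 'c'), (2, 'a'), (3, 'c'), (2, '')]


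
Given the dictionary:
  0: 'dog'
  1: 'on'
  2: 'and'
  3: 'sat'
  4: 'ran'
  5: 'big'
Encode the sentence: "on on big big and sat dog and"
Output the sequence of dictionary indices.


Look up each word in the dictionary:
  'on' -> 1
  'on' -> 1
  'big' -> 5
  'big' -> 5
  'and' -> 2
  'sat' -> 3
  'dog' -> 0
  'and' -> 2

Encoded: [1, 1, 5, 5, 2, 3, 0, 2]


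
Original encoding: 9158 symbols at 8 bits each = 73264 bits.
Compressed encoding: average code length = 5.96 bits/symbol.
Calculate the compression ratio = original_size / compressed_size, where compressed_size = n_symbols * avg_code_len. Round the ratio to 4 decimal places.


original_size = n_symbols * orig_bits = 9158 * 8 = 73264 bits
compressed_size = n_symbols * avg_code_len = 9158 * 5.96 = 54581.68 bits
ratio = original_size / compressed_size = 73264 / 54581.68 = 1.3423

Compression ratio = 1.3423


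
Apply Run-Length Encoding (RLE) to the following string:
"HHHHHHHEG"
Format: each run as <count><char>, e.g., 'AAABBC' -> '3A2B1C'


Scanning runs left to right:
  i=0: run of 'H' x 7 -> '7H'
  i=7: run of 'E' x 1 -> '1E'
  i=8: run of 'G' x 1 -> '1G'

RLE = 7H1E1G


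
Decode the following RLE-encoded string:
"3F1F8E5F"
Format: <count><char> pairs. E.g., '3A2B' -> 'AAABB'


Expanding each <count><char> pair:
  3F -> 'FFF'
  1F -> 'F'
  8E -> 'EEEEEEEE'
  5F -> 'FFFFF'

Decoded = FFFFEEEEEEEEFFFFF


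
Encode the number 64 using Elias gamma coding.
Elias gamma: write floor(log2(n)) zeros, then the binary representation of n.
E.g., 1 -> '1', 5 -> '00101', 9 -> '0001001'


num_bits = floor(log2(64)) + 1 = 7
leading_zeros = num_bits - 1 = 6
binary(64) = 1000000

Elias gamma(64) = '000000' + '1000000' = 0000001000000 (13 bits)


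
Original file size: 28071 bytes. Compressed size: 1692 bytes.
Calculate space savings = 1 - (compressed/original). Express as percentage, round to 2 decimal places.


ratio = compressed/original = 1692/28071 = 0.060276
savings = 1 - ratio = 1 - 0.060276 = 0.939724
as a percentage: 0.939724 * 100 = 93.97%

Space savings = 1 - 1692/28071 = 93.97%


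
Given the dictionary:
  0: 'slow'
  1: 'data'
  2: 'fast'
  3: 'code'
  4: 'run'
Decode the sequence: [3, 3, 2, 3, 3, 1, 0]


Look up each index in the dictionary:
  3 -> 'code'
  3 -> 'code'
  2 -> 'fast'
  3 -> 'code'
  3 -> 'code'
  1 -> 'data'
  0 -> 'slow'

Decoded: "code code fast code code data slow"


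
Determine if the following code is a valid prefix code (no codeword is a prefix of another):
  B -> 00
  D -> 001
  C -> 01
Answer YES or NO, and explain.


Checking each pair (does one codeword prefix another?):
  B='00' vs D='001': prefix -- VIOLATION

NO -- this is NOT a valid prefix code. B (00) is a prefix of D (001).


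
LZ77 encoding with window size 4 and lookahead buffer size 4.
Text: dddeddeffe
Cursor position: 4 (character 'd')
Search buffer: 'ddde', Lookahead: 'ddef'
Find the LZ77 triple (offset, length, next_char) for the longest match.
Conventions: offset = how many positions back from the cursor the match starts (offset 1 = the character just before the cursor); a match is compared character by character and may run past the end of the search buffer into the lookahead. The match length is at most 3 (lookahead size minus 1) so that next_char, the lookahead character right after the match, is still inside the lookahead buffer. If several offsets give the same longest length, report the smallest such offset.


Try each offset into the search buffer:
  offset=1 (pos 3, char 'e'): match length 0
  offset=2 (pos 2, char 'd'): match length 1
  offset=3 (pos 1, char 'd'): match length 3
  offset=4 (pos 0, char 'd'): match length 2
Longest match has length 3 at offset 3.
next_char = character at position 4 + 3 = 7 -> 'f'

Best match: offset=3, length=3 (matching 'dde' starting at position 1)
LZ77 triple: (3, 3, 'f')


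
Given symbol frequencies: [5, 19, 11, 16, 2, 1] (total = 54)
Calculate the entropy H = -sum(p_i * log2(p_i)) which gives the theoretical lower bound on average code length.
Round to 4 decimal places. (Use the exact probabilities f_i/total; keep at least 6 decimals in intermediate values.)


Per-symbol terms -p_i * log2(p_i) with p_i = f_i/54:
  p = 5/54 = 0.092593: log2(p) = -3.432959, -p*log2(p) = 0.317867
  p = 19/54 = 0.351852: log2(p) = -1.506960, -p*log2(p) = 0.530227
  p = 11/54 = 0.203704: log2(p) = -2.295456, -p*log2(p) = 0.467593
  p = 16/54 = 0.296296: log2(p) = -1.754888, -p*log2(p) = 0.519967
  p = 2/54 = 0.037037: log2(p) = -4.754888, -p*log2(p) = 0.176107
  p = 1/54 = 0.018519: log2(p) = -5.754888, -p*log2(p) = 0.106572
H = 0.317867 + 0.530227 + 0.467593 + 0.519967 + 0.176107 + 0.106572 = 2.118333

H = 2.1183 bits/symbol


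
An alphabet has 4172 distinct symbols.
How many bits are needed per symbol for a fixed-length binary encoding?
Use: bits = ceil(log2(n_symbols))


log2(4172) = 12.0265
Bracket: 2^12 = 4096 < 4172 <= 2^13 = 8192
So ceil(log2(4172)) = 13

bits = ceil(log2(4172)) = ceil(12.0265) = 13 bits


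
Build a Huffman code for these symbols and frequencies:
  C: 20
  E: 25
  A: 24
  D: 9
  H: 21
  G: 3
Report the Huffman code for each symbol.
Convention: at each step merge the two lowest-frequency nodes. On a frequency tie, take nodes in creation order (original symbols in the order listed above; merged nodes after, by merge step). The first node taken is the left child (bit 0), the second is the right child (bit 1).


Huffman tree construction:
Step 1: Merge G(3) + D(9) = 12
Step 2: Merge (G+D)(12) + C(20) = 32
Step 3: Merge H(21) + A(24) = 45
Step 4: Merge E(25) + ((G+D)+C)(32) = 57
Step 5: Merge (H+A)(45) + (E+((G+D)+C))(57) = 102
Read each symbol's code off the tree from the root (left child = 0, right child = 1).

Codes:
  C: 111 (length 3)
  E: 10 (length 2)
  A: 01 (length 2)
  D: 1101 (length 4)
  H: 00 (length 2)
  G: 1100 (length 4)
Average code length: 248/102 = 2.4314 bits/symbol


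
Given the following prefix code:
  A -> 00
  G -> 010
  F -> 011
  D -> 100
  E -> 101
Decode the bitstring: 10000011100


Decoding step by step:
Bits 100 -> D
Bits 00 -> A
Bits 011 -> F
Bits 100 -> D


Decoded message: DAFD


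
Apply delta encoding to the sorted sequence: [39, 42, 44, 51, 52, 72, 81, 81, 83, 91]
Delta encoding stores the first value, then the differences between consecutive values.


First value: 39
Deltas:
  42 - 39 = 3
  44 - 42 = 2
  51 - 44 = 7
  52 - 51 = 1
  72 - 52 = 20
  81 - 72 = 9
  81 - 81 = 0
  83 - 81 = 2
  91 - 83 = 8


Delta encoded: [39, 3, 2, 7, 1, 20, 9, 0, 2, 8]


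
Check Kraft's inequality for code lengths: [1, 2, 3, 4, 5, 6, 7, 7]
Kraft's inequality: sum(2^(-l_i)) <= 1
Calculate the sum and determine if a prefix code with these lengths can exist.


Sum = 2^(-1) + 2^(-2) + 2^(-3) + 2^(-4) + 2^(-5) + 2^(-6) + 2^(-7) + 2^(-7)
    = 0.5 + 0.25 + 0.125 + 0.0625 + 0.03125 + 0.015625 + 0.0078125 + 0.0078125
    = 128/128 = 1.0
Since 1.0 <= 1, Kraft's inequality IS satisfied.
A prefix code with these lengths CAN exist.

Kraft sum = 1.0. Satisfied.


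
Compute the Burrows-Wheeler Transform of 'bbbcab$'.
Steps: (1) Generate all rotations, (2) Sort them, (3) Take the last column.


Rotations (sorted):
  0: $bbbcab -> last char: b
  1: ab$bbbc -> last char: c
  2: b$bbbca -> last char: a
  3: bbbcab$ -> last char: $
  4: bbcab$b -> last char: b
  5: bcab$bb -> last char: b
  6: cab$bbb -> last char: b


BWT = bca$bbb


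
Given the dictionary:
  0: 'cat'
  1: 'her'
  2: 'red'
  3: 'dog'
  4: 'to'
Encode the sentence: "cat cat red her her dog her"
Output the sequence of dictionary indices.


Look up each word in the dictionary:
  'cat' -> 0
  'cat' -> 0
  'red' -> 2
  'her' -> 1
  'her' -> 1
  'dog' -> 3
  'her' -> 1

Encoded: [0, 0, 2, 1, 1, 3, 1]


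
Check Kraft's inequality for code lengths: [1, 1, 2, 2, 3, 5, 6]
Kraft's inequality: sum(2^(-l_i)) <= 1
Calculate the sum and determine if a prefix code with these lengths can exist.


Sum = 2^(-1) + 2^(-1) + 2^(-2) + 2^(-2) + 2^(-3) + 2^(-5) + 2^(-6)
    = 0.5 + 0.5 + 0.25 + 0.25 + 0.125 + 0.03125 + 0.015625
    = 107/64 = 1.671875
Since 1.671875 > 1, Kraft's inequality is NOT satisfied.
A prefix code with these lengths CANNOT exist.

Kraft sum = 1.671875. Not satisfied.


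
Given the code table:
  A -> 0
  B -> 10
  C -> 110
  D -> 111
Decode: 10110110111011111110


Decoding:
10 -> B
110 -> C
110 -> C
111 -> D
0 -> A
111 -> D
111 -> D
10 -> B


Result: BCCDADDB


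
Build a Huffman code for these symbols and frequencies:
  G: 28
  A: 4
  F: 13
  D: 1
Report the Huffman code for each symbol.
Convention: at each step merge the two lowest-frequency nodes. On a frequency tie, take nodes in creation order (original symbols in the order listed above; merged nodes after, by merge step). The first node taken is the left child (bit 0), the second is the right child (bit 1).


Huffman tree construction:
Step 1: Merge D(1) + A(4) = 5
Step 2: Merge (D+A)(5) + F(13) = 18
Step 3: Merge ((D+A)+F)(18) + G(28) = 46
Read each symbol's code off the tree from the root (left child = 0, right child = 1).

Codes:
  G: 1 (length 1)
  A: 001 (length 3)
  F: 01 (length 2)
  D: 000 (length 3)
Average code length: 69/46 = 1.5000 bits/symbol


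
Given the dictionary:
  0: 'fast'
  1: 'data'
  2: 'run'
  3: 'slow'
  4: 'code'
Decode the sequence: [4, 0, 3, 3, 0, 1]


Look up each index in the dictionary:
  4 -> 'code'
  0 -> 'fast'
  3 -> 'slow'
  3 -> 'slow'
  0 -> 'fast'
  1 -> 'data'

Decoded: "code fast slow slow fast data"


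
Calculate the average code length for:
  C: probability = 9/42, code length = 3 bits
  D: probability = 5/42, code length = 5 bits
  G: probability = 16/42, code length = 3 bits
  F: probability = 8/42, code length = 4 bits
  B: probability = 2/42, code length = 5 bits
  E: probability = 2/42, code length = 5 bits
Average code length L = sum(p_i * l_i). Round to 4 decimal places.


Weighted contributions p_i * l_i:
  C: (9/42) * 3 = 27/42
  D: (5/42) * 5 = 25/42
  G: (16/42) * 3 = 48/42
  F: (8/42) * 4 = 32/42
  B: (2/42) * 5 = 10/42
  E: (2/42) * 5 = 10/42
Sum = (27 + 25 + 48 + 32 + 10 + 10)/42 = 152/42

L = 152/42 = 3.6190 bits/symbol


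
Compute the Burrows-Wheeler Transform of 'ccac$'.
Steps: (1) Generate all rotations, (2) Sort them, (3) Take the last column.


Rotations (sorted):
  0: $ccac -> last char: c
  1: ac$cc -> last char: c
  2: c$cca -> last char: a
  3: cac$c -> last char: c
  4: ccac$ -> last char: $


BWT = ccac$


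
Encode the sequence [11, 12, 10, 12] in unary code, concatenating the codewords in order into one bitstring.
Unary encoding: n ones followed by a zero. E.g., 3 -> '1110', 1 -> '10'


Encode each number as n ones followed by a terminating 0:
  11 -> 111111111110 (12 bits)
  12 -> 1111111111110 (13 bits)
  10 -> 11111111110 (11 bits)
  12 -> 1111111111110 (13 bits)
Total length = 12 + 13 + 11 + 13 = 49 bits.

Unary([11, 12, 10, 12]) = 1111111111101111111111110111111111101111111111110 (49 bits)


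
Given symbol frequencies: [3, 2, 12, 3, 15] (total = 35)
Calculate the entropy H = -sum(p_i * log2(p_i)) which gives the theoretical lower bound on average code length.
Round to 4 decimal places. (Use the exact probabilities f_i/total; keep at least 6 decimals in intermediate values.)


Per-symbol terms -p_i * log2(p_i) with p_i = f_i/35:
  p = 3/35 = 0.085714: log2(p) = -3.544321, -p*log2(p) = 0.303799
  p = 2/35 = 0.057143: log2(p) = -4.129283, -p*log2(p) = 0.235959
  p = 12/35 = 0.342857: log2(p) = -1.544321, -p*log2(p) = 0.529481
  p = 3/35 = 0.085714: log2(p) = -3.544321, -p*log2(p) = 0.303799
  p = 15/35 = 0.428571: log2(p) = -1.222392, -p*log2(p) = 0.523882
H = 0.303799 + 0.235959 + 0.529481 + 0.303799 + 0.523882 = 1.896920

H = 1.8969 bits/symbol


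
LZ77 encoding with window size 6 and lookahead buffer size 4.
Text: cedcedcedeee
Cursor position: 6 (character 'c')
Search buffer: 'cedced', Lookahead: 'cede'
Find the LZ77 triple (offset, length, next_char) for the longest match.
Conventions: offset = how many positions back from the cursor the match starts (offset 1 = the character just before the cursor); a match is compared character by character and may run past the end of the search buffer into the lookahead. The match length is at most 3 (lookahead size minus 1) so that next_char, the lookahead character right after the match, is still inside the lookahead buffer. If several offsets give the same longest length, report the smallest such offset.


Try each offset into the search buffer:
  offset=1 (pos 5, char 'd'): match length 0
  offset=2 (pos 4, char 'e'): match length 0
  offset=3 (pos 3, char 'c'): match length 3
  offset=4 (pos 2, char 'd'): match length 0
  offset=5 (pos 1, char 'e'): match length 0
  offset=6 (pos 0, char 'c'): match length 3
Longest match has length 3, found at offsets 3, 6; take the smallest, offset 3.
next_char = character at position 6 + 3 = 9 -> 'e'

Best match: offset=3, length=3 (matching 'ced' starting at position 3)
LZ77 triple: (3, 3, 'e')


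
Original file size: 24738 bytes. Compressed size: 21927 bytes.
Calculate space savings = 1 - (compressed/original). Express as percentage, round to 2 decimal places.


ratio = compressed/original = 21927/24738 = 0.886369
savings = 1 - ratio = 1 - 0.886369 = 0.113631
as a percentage: 0.113631 * 100 = 11.36%

Space savings = 1 - 21927/24738 = 11.36%


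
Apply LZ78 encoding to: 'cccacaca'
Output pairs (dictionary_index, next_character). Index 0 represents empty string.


LZ78 encoding steps:
Dictionary: {0: ''}
Step 1: w='' (idx 0), next='c' -> output (0, 'c'), add 'c' as idx 1
Step 2: w='c' (idx 1), next='c' -> output (1, 'c'), add 'cc' as idx 2
Step 3: w='' (idx 0), next='a' -> output (0, 'a'), add 'a' as idx 3
Step 4: w='c' (idx 1), next='a' -> output (1, 'a'), add 'ca' as idx 4
Step 5: w='ca' (idx 4), end of input -> output (4, '')


Encoded: [(0, 'c'), (1, 'c'), (0, 'a'), (1, 'a'), (4, '')]


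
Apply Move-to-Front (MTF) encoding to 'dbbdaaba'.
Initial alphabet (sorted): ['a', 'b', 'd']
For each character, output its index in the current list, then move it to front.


MTF encoding:
'd': index 2 in ['a', 'b', 'd'] -> ['d', 'a', 'b']
'b': index 2 in ['d', 'a', 'b'] -> ['b', 'd', 'a']
'b': index 0 in ['b', 'd', 'a'] -> ['b', 'd', 'a']
'd': index 1 in ['b', 'd', 'a'] -> ['d', 'b', 'a']
'a': index 2 in ['d', 'b', 'a'] -> ['a', 'd', 'b']
'a': index 0 in ['a', 'd', 'b'] -> ['a', 'd', 'b']
'b': index 2 in ['a', 'd', 'b'] -> ['b', 'a', 'd']
'a': index 1 in ['b', 'a', 'd'] -> ['a', 'b', 'd']


Output: [2, 2, 0, 1, 2, 0, 2, 1]


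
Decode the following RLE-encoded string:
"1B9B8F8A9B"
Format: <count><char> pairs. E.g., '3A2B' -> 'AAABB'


Expanding each <count><char> pair:
  1B -> 'B'
  9B -> 'BBBBBBBBB'
  8F -> 'FFFFFFFF'
  8A -> 'AAAAAAAA'
  9B -> 'BBBBBBBBB'

Decoded = BBBBBBBBBBFFFFFFFFAAAAAAAABBBBBBBBB


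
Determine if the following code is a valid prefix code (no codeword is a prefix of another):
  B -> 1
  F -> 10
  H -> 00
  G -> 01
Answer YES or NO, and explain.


Checking each pair (does one codeword prefix another?):
  B='1' vs F='10': prefix -- VIOLATION

NO -- this is NOT a valid prefix code. B (1) is a prefix of F (10).


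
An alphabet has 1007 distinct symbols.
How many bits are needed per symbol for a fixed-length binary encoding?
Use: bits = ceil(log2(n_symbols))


log2(1007) = 9.9758
Bracket: 2^9 = 512 < 1007 <= 2^10 = 1024
So ceil(log2(1007)) = 10

bits = ceil(log2(1007)) = ceil(9.9758) = 10 bits


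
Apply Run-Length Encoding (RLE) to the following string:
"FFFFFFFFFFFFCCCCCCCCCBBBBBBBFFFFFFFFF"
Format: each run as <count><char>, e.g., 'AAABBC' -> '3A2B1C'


Scanning runs left to right:
  i=0: run of 'F' x 12 -> '12F'
  i=12: run of 'C' x 9 -> '9C'
  i=21: run of 'B' x 7 -> '7B'
  i=28: run of 'F' x 9 -> '9F'

RLE = 12F9C7B9F


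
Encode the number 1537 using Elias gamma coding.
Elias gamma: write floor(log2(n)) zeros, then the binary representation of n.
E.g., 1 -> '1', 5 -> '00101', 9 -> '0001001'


num_bits = floor(log2(1537)) + 1 = 11
leading_zeros = num_bits - 1 = 10
binary(1537) = 11000000001

Elias gamma(1537) = '0000000000' + '11000000001' = 000000000011000000001 (21 bits)


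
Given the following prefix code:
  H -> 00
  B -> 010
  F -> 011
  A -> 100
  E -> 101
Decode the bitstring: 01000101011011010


Decoding step by step:
Bits 010 -> B
Bits 00 -> H
Bits 101 -> E
Bits 011 -> F
Bits 011 -> F
Bits 010 -> B


Decoded message: BHEFFB


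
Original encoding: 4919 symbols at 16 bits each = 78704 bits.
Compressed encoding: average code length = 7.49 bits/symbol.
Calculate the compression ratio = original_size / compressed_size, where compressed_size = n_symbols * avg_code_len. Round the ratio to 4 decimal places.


original_size = n_symbols * orig_bits = 4919 * 16 = 78704 bits
compressed_size = n_symbols * avg_code_len = 4919 * 7.49 = 36843.31 bits
ratio = original_size / compressed_size = 78704 / 36843.31 = 2.1362

Compression ratio = 2.1362
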